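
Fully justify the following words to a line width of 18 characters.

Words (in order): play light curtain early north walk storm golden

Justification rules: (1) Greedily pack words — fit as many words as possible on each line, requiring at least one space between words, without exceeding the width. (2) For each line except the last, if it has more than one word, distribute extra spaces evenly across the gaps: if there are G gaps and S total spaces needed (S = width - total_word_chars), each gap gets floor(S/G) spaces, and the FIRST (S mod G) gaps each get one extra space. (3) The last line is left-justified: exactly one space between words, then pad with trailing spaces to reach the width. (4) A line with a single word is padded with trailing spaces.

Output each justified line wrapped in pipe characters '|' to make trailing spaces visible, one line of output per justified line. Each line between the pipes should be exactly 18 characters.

Answer: |play light curtain|
|early  north  walk|
|storm golden      |

Derivation:
Line 1: ['play', 'light', 'curtain'] (min_width=18, slack=0)
Line 2: ['early', 'north', 'walk'] (min_width=16, slack=2)
Line 3: ['storm', 'golden'] (min_width=12, slack=6)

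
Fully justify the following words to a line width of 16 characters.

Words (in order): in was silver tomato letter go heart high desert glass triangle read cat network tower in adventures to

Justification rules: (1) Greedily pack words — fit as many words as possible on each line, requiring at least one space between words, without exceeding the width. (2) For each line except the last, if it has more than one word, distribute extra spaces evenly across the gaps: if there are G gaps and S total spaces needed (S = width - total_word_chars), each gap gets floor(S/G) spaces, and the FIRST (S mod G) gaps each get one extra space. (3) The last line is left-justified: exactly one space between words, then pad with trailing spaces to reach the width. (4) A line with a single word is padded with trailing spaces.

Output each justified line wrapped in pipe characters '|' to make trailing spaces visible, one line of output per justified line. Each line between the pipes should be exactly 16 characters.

Line 1: ['in', 'was', 'silver'] (min_width=13, slack=3)
Line 2: ['tomato', 'letter', 'go'] (min_width=16, slack=0)
Line 3: ['heart', 'high'] (min_width=10, slack=6)
Line 4: ['desert', 'glass'] (min_width=12, slack=4)
Line 5: ['triangle', 'read'] (min_width=13, slack=3)
Line 6: ['cat', 'network'] (min_width=11, slack=5)
Line 7: ['tower', 'in'] (min_width=8, slack=8)
Line 8: ['adventures', 'to'] (min_width=13, slack=3)

Answer: |in   was  silver|
|tomato letter go|
|heart       high|
|desert     glass|
|triangle    read|
|cat      network|
|tower         in|
|adventures to   |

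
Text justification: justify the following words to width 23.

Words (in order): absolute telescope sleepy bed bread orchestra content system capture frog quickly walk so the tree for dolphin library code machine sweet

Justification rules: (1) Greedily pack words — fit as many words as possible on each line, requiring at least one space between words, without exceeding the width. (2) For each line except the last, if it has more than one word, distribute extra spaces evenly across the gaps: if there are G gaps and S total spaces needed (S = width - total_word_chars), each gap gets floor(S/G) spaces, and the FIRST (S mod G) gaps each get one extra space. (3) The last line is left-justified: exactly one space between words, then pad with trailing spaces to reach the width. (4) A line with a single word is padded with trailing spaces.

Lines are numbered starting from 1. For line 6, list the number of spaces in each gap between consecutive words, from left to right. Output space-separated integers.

Line 1: ['absolute', 'telescope'] (min_width=18, slack=5)
Line 2: ['sleepy', 'bed', 'bread'] (min_width=16, slack=7)
Line 3: ['orchestra', 'content'] (min_width=17, slack=6)
Line 4: ['system', 'capture', 'frog'] (min_width=19, slack=4)
Line 5: ['quickly', 'walk', 'so', 'the'] (min_width=19, slack=4)
Line 6: ['tree', 'for', 'dolphin'] (min_width=16, slack=7)
Line 7: ['library', 'code', 'machine'] (min_width=20, slack=3)
Line 8: ['sweet'] (min_width=5, slack=18)

Answer: 5 4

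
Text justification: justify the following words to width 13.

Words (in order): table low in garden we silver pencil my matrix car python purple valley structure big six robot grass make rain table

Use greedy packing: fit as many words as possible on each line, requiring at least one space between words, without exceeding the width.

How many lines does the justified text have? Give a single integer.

Answer: 10

Derivation:
Line 1: ['table', 'low', 'in'] (min_width=12, slack=1)
Line 2: ['garden', 'we'] (min_width=9, slack=4)
Line 3: ['silver', 'pencil'] (min_width=13, slack=0)
Line 4: ['my', 'matrix', 'car'] (min_width=13, slack=0)
Line 5: ['python', 'purple'] (min_width=13, slack=0)
Line 6: ['valley'] (min_width=6, slack=7)
Line 7: ['structure', 'big'] (min_width=13, slack=0)
Line 8: ['six', 'robot'] (min_width=9, slack=4)
Line 9: ['grass', 'make'] (min_width=10, slack=3)
Line 10: ['rain', 'table'] (min_width=10, slack=3)
Total lines: 10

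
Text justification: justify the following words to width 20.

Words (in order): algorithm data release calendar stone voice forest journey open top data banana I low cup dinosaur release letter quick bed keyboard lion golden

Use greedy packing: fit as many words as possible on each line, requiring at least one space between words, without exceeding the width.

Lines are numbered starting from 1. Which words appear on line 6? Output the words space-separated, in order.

Line 1: ['algorithm', 'data'] (min_width=14, slack=6)
Line 2: ['release', 'calendar'] (min_width=16, slack=4)
Line 3: ['stone', 'voice', 'forest'] (min_width=18, slack=2)
Line 4: ['journey', 'open', 'top'] (min_width=16, slack=4)
Line 5: ['data', 'banana', 'I', 'low'] (min_width=17, slack=3)
Line 6: ['cup', 'dinosaur', 'release'] (min_width=20, slack=0)
Line 7: ['letter', 'quick', 'bed'] (min_width=16, slack=4)
Line 8: ['keyboard', 'lion', 'golden'] (min_width=20, slack=0)

Answer: cup dinosaur release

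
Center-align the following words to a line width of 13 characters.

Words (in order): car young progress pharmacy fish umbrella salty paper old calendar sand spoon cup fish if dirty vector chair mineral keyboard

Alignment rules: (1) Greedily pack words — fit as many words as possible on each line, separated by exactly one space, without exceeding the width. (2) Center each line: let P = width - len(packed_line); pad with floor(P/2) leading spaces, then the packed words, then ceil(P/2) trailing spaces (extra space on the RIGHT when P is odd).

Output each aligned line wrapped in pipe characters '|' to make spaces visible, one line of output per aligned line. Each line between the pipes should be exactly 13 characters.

Answer: |  car young  |
|  progress   |
|pharmacy fish|
|  umbrella   |
| salty paper |
|old calendar |
| sand spoon  |
| cup fish if |
|dirty vector |
|chair mineral|
|  keyboard   |

Derivation:
Line 1: ['car', 'young'] (min_width=9, slack=4)
Line 2: ['progress'] (min_width=8, slack=5)
Line 3: ['pharmacy', 'fish'] (min_width=13, slack=0)
Line 4: ['umbrella'] (min_width=8, slack=5)
Line 5: ['salty', 'paper'] (min_width=11, slack=2)
Line 6: ['old', 'calendar'] (min_width=12, slack=1)
Line 7: ['sand', 'spoon'] (min_width=10, slack=3)
Line 8: ['cup', 'fish', 'if'] (min_width=11, slack=2)
Line 9: ['dirty', 'vector'] (min_width=12, slack=1)
Line 10: ['chair', 'mineral'] (min_width=13, slack=0)
Line 11: ['keyboard'] (min_width=8, slack=5)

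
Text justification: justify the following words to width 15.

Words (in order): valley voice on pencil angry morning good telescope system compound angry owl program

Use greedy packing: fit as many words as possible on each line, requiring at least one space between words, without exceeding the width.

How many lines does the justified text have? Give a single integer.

Answer: 7

Derivation:
Line 1: ['valley', 'voice', 'on'] (min_width=15, slack=0)
Line 2: ['pencil', 'angry'] (min_width=12, slack=3)
Line 3: ['morning', 'good'] (min_width=12, slack=3)
Line 4: ['telescope'] (min_width=9, slack=6)
Line 5: ['system', 'compound'] (min_width=15, slack=0)
Line 6: ['angry', 'owl'] (min_width=9, slack=6)
Line 7: ['program'] (min_width=7, slack=8)
Total lines: 7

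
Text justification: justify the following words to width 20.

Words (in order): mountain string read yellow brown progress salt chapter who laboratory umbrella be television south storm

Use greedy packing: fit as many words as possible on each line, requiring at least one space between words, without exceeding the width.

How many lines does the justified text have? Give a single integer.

Line 1: ['mountain', 'string', 'read'] (min_width=20, slack=0)
Line 2: ['yellow', 'brown'] (min_width=12, slack=8)
Line 3: ['progress', 'salt'] (min_width=13, slack=7)
Line 4: ['chapter', 'who'] (min_width=11, slack=9)
Line 5: ['laboratory', 'umbrella'] (min_width=19, slack=1)
Line 6: ['be', 'television', 'south'] (min_width=19, slack=1)
Line 7: ['storm'] (min_width=5, slack=15)
Total lines: 7

Answer: 7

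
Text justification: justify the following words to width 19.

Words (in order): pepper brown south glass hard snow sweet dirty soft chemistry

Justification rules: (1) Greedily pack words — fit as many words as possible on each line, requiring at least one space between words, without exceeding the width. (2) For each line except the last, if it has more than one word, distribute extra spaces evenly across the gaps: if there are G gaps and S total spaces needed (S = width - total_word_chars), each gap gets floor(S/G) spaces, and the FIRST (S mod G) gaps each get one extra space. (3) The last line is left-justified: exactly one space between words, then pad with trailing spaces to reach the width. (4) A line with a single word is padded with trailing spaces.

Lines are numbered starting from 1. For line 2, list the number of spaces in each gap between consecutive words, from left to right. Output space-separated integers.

Answer: 3 3

Derivation:
Line 1: ['pepper', 'brown', 'south'] (min_width=18, slack=1)
Line 2: ['glass', 'hard', 'snow'] (min_width=15, slack=4)
Line 3: ['sweet', 'dirty', 'soft'] (min_width=16, slack=3)
Line 4: ['chemistry'] (min_width=9, slack=10)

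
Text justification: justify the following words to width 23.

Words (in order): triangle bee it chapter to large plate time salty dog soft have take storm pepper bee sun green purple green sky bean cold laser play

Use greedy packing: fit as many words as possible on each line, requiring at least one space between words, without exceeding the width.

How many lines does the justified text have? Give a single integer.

Answer: 7

Derivation:
Line 1: ['triangle', 'bee', 'it', 'chapter'] (min_width=23, slack=0)
Line 2: ['to', 'large', 'plate', 'time'] (min_width=19, slack=4)
Line 3: ['salty', 'dog', 'soft', 'have'] (min_width=19, slack=4)
Line 4: ['take', 'storm', 'pepper', 'bee'] (min_width=21, slack=2)
Line 5: ['sun', 'green', 'purple', 'green'] (min_width=22, slack=1)
Line 6: ['sky', 'bean', 'cold', 'laser'] (min_width=19, slack=4)
Line 7: ['play'] (min_width=4, slack=19)
Total lines: 7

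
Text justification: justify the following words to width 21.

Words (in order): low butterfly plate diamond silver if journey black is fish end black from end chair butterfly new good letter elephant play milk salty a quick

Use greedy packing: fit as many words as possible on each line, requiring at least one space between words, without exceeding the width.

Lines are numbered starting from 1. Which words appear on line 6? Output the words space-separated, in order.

Line 1: ['low', 'butterfly', 'plate'] (min_width=19, slack=2)
Line 2: ['diamond', 'silver', 'if'] (min_width=17, slack=4)
Line 3: ['journey', 'black', 'is', 'fish'] (min_width=21, slack=0)
Line 4: ['end', 'black', 'from', 'end'] (min_width=18, slack=3)
Line 5: ['chair', 'butterfly', 'new'] (min_width=19, slack=2)
Line 6: ['good', 'letter', 'elephant'] (min_width=20, slack=1)
Line 7: ['play', 'milk', 'salty', 'a'] (min_width=17, slack=4)
Line 8: ['quick'] (min_width=5, slack=16)

Answer: good letter elephant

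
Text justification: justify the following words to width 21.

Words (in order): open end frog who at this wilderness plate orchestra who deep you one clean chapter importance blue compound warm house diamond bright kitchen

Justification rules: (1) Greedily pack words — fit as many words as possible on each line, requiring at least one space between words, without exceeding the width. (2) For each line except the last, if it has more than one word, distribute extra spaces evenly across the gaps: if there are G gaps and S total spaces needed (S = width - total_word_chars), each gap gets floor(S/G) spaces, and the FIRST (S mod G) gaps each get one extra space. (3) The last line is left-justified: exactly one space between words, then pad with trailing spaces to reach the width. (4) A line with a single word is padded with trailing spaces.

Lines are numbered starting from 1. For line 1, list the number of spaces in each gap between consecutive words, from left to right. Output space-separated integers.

Answer: 2 1 1 1

Derivation:
Line 1: ['open', 'end', 'frog', 'who', 'at'] (min_width=20, slack=1)
Line 2: ['this', 'wilderness', 'plate'] (min_width=21, slack=0)
Line 3: ['orchestra', 'who', 'deep'] (min_width=18, slack=3)
Line 4: ['you', 'one', 'clean', 'chapter'] (min_width=21, slack=0)
Line 5: ['importance', 'blue'] (min_width=15, slack=6)
Line 6: ['compound', 'warm', 'house'] (min_width=19, slack=2)
Line 7: ['diamond', 'bright'] (min_width=14, slack=7)
Line 8: ['kitchen'] (min_width=7, slack=14)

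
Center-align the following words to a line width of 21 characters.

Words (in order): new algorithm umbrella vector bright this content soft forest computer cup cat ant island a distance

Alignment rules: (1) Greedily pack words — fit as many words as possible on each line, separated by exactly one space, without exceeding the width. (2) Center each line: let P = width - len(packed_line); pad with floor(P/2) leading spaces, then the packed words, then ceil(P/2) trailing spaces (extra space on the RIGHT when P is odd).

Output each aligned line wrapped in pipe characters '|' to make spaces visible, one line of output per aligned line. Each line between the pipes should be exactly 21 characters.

Line 1: ['new', 'algorithm'] (min_width=13, slack=8)
Line 2: ['umbrella', 'vector'] (min_width=15, slack=6)
Line 3: ['bright', 'this', 'content'] (min_width=19, slack=2)
Line 4: ['soft', 'forest', 'computer'] (min_width=20, slack=1)
Line 5: ['cup', 'cat', 'ant', 'island', 'a'] (min_width=20, slack=1)
Line 6: ['distance'] (min_width=8, slack=13)

Answer: |    new algorithm    |
|   umbrella vector   |
| bright this content |
|soft forest computer |
|cup cat ant island a |
|      distance       |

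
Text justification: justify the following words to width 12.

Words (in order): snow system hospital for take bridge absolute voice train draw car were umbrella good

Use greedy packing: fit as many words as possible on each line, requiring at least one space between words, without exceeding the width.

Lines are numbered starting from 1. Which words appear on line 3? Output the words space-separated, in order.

Answer: take bridge

Derivation:
Line 1: ['snow', 'system'] (min_width=11, slack=1)
Line 2: ['hospital', 'for'] (min_width=12, slack=0)
Line 3: ['take', 'bridge'] (min_width=11, slack=1)
Line 4: ['absolute'] (min_width=8, slack=4)
Line 5: ['voice', 'train'] (min_width=11, slack=1)
Line 6: ['draw', 'car'] (min_width=8, slack=4)
Line 7: ['were'] (min_width=4, slack=8)
Line 8: ['umbrella'] (min_width=8, slack=4)
Line 9: ['good'] (min_width=4, slack=8)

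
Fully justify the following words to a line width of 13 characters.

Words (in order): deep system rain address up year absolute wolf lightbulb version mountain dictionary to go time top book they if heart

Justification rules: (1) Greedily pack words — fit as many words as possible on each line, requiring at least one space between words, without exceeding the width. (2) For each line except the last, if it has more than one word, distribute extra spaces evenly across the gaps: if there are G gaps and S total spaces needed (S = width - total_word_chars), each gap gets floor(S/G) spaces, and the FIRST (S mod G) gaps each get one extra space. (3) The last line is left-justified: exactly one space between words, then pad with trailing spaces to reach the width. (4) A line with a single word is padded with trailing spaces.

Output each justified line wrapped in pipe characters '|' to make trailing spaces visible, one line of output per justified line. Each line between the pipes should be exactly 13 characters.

Answer: |deep   system|
|rain  address|
|up       year|
|absolute wolf|
|lightbulb    |
|version      |
|mountain     |
|dictionary to|
|go  time  top|
|book  they if|
|heart        |

Derivation:
Line 1: ['deep', 'system'] (min_width=11, slack=2)
Line 2: ['rain', 'address'] (min_width=12, slack=1)
Line 3: ['up', 'year'] (min_width=7, slack=6)
Line 4: ['absolute', 'wolf'] (min_width=13, slack=0)
Line 5: ['lightbulb'] (min_width=9, slack=4)
Line 6: ['version'] (min_width=7, slack=6)
Line 7: ['mountain'] (min_width=8, slack=5)
Line 8: ['dictionary', 'to'] (min_width=13, slack=0)
Line 9: ['go', 'time', 'top'] (min_width=11, slack=2)
Line 10: ['book', 'they', 'if'] (min_width=12, slack=1)
Line 11: ['heart'] (min_width=5, slack=8)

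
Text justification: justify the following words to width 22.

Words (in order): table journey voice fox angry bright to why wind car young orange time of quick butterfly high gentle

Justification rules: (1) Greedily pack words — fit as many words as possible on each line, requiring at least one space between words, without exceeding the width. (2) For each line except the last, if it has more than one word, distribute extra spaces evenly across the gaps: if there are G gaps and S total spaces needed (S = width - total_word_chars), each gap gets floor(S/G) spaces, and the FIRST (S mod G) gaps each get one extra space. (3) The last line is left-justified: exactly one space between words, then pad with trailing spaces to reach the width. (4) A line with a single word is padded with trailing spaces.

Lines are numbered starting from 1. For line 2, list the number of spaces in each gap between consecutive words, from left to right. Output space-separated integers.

Answer: 2 2 2

Derivation:
Line 1: ['table', 'journey', 'voice'] (min_width=19, slack=3)
Line 2: ['fox', 'angry', 'bright', 'to'] (min_width=19, slack=3)
Line 3: ['why', 'wind', 'car', 'young'] (min_width=18, slack=4)
Line 4: ['orange', 'time', 'of', 'quick'] (min_width=20, slack=2)
Line 5: ['butterfly', 'high', 'gentle'] (min_width=21, slack=1)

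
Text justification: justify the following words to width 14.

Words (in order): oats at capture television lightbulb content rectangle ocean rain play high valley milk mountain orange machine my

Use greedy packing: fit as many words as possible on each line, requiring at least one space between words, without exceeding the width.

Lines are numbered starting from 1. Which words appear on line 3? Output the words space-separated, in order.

Line 1: ['oats', 'at'] (min_width=7, slack=7)
Line 2: ['capture'] (min_width=7, slack=7)
Line 3: ['television'] (min_width=10, slack=4)
Line 4: ['lightbulb'] (min_width=9, slack=5)
Line 5: ['content'] (min_width=7, slack=7)
Line 6: ['rectangle'] (min_width=9, slack=5)
Line 7: ['ocean', 'rain'] (min_width=10, slack=4)
Line 8: ['play', 'high'] (min_width=9, slack=5)
Line 9: ['valley', 'milk'] (min_width=11, slack=3)
Line 10: ['mountain'] (min_width=8, slack=6)
Line 11: ['orange', 'machine'] (min_width=14, slack=0)
Line 12: ['my'] (min_width=2, slack=12)

Answer: television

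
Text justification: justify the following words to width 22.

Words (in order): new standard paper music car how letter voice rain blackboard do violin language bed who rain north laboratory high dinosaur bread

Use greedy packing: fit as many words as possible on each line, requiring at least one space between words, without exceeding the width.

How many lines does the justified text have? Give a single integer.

Line 1: ['new', 'standard', 'paper'] (min_width=18, slack=4)
Line 2: ['music', 'car', 'how', 'letter'] (min_width=20, slack=2)
Line 3: ['voice', 'rain', 'blackboard'] (min_width=21, slack=1)
Line 4: ['do', 'violin', 'language', 'bed'] (min_width=22, slack=0)
Line 5: ['who', 'rain', 'north'] (min_width=14, slack=8)
Line 6: ['laboratory', 'high'] (min_width=15, slack=7)
Line 7: ['dinosaur', 'bread'] (min_width=14, slack=8)
Total lines: 7

Answer: 7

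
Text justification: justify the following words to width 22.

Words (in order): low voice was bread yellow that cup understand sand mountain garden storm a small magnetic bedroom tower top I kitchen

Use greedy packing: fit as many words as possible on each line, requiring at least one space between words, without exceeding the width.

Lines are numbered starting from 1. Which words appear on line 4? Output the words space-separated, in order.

Line 1: ['low', 'voice', 'was', 'bread'] (min_width=19, slack=3)
Line 2: ['yellow', 'that', 'cup'] (min_width=15, slack=7)
Line 3: ['understand', 'sand'] (min_width=15, slack=7)
Line 4: ['mountain', 'garden', 'storm'] (min_width=21, slack=1)
Line 5: ['a', 'small', 'magnetic'] (min_width=16, slack=6)
Line 6: ['bedroom', 'tower', 'top', 'I'] (min_width=19, slack=3)
Line 7: ['kitchen'] (min_width=7, slack=15)

Answer: mountain garden storm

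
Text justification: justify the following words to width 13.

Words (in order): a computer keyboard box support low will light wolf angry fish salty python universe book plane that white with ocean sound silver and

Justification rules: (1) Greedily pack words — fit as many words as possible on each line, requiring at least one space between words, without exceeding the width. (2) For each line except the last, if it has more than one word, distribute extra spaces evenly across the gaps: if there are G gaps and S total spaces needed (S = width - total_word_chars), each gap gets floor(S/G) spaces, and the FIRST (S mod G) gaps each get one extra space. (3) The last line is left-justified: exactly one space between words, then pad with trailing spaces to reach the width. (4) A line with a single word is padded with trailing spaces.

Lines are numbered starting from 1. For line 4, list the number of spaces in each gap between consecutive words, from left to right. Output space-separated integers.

Line 1: ['a', 'computer'] (min_width=10, slack=3)
Line 2: ['keyboard', 'box'] (min_width=12, slack=1)
Line 3: ['support', 'low'] (min_width=11, slack=2)
Line 4: ['will', 'light'] (min_width=10, slack=3)
Line 5: ['wolf', 'angry'] (min_width=10, slack=3)
Line 6: ['fish', 'salty'] (min_width=10, slack=3)
Line 7: ['python'] (min_width=6, slack=7)
Line 8: ['universe', 'book'] (min_width=13, slack=0)
Line 9: ['plane', 'that'] (min_width=10, slack=3)
Line 10: ['white', 'with'] (min_width=10, slack=3)
Line 11: ['ocean', 'sound'] (min_width=11, slack=2)
Line 12: ['silver', 'and'] (min_width=10, slack=3)

Answer: 4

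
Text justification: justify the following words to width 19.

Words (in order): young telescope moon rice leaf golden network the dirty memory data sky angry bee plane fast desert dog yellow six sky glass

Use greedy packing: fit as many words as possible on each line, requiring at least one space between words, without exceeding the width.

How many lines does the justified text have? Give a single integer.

Line 1: ['young', 'telescope'] (min_width=15, slack=4)
Line 2: ['moon', 'rice', 'leaf'] (min_width=14, slack=5)
Line 3: ['golden', 'network', 'the'] (min_width=18, slack=1)
Line 4: ['dirty', 'memory', 'data'] (min_width=17, slack=2)
Line 5: ['sky', 'angry', 'bee', 'plane'] (min_width=19, slack=0)
Line 6: ['fast', 'desert', 'dog'] (min_width=15, slack=4)
Line 7: ['yellow', 'six', 'sky'] (min_width=14, slack=5)
Line 8: ['glass'] (min_width=5, slack=14)
Total lines: 8

Answer: 8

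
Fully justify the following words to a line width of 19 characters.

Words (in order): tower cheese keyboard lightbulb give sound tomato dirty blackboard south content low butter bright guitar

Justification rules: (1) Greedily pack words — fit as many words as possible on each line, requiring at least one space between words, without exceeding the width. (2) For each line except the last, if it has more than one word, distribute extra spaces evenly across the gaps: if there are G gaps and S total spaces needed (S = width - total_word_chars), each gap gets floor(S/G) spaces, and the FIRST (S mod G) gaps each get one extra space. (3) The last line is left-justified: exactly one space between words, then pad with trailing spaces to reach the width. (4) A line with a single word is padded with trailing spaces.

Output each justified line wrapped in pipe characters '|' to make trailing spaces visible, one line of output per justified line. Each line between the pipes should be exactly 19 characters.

Line 1: ['tower', 'cheese'] (min_width=12, slack=7)
Line 2: ['keyboard', 'lightbulb'] (min_width=18, slack=1)
Line 3: ['give', 'sound', 'tomato'] (min_width=17, slack=2)
Line 4: ['dirty', 'blackboard'] (min_width=16, slack=3)
Line 5: ['south', 'content', 'low'] (min_width=17, slack=2)
Line 6: ['butter', 'bright'] (min_width=13, slack=6)
Line 7: ['guitar'] (min_width=6, slack=13)

Answer: |tower        cheese|
|keyboard  lightbulb|
|give  sound  tomato|
|dirty    blackboard|
|south  content  low|
|butter       bright|
|guitar             |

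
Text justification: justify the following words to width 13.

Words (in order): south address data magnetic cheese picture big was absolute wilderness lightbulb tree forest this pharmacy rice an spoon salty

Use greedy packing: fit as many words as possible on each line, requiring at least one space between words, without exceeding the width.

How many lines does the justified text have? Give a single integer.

Line 1: ['south', 'address'] (min_width=13, slack=0)
Line 2: ['data', 'magnetic'] (min_width=13, slack=0)
Line 3: ['cheese'] (min_width=6, slack=7)
Line 4: ['picture', 'big'] (min_width=11, slack=2)
Line 5: ['was', 'absolute'] (min_width=12, slack=1)
Line 6: ['wilderness'] (min_width=10, slack=3)
Line 7: ['lightbulb'] (min_width=9, slack=4)
Line 8: ['tree', 'forest'] (min_width=11, slack=2)
Line 9: ['this', 'pharmacy'] (min_width=13, slack=0)
Line 10: ['rice', 'an', 'spoon'] (min_width=13, slack=0)
Line 11: ['salty'] (min_width=5, slack=8)
Total lines: 11

Answer: 11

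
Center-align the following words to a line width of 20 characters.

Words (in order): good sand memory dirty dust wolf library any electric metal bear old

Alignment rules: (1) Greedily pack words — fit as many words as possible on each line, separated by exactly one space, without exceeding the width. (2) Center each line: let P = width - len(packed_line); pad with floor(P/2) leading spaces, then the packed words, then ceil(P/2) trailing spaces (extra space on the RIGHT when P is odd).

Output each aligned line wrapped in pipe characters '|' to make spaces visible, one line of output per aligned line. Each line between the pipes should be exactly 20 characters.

Line 1: ['good', 'sand', 'memory'] (min_width=16, slack=4)
Line 2: ['dirty', 'dust', 'wolf'] (min_width=15, slack=5)
Line 3: ['library', 'any', 'electric'] (min_width=20, slack=0)
Line 4: ['metal', 'bear', 'old'] (min_width=14, slack=6)

Answer: |  good sand memory  |
|  dirty dust wolf   |
|library any electric|
|   metal bear old   |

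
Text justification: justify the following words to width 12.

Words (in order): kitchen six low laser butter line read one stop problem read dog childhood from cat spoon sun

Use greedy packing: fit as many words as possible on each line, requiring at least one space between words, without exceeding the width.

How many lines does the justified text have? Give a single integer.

Line 1: ['kitchen', 'six'] (min_width=11, slack=1)
Line 2: ['low', 'laser'] (min_width=9, slack=3)
Line 3: ['butter', 'line'] (min_width=11, slack=1)
Line 4: ['read', 'one'] (min_width=8, slack=4)
Line 5: ['stop', 'problem'] (min_width=12, slack=0)
Line 6: ['read', 'dog'] (min_width=8, slack=4)
Line 7: ['childhood'] (min_width=9, slack=3)
Line 8: ['from', 'cat'] (min_width=8, slack=4)
Line 9: ['spoon', 'sun'] (min_width=9, slack=3)
Total lines: 9

Answer: 9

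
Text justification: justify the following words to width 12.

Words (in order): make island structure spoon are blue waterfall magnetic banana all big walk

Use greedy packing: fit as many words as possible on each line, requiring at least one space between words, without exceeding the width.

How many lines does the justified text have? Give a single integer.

Answer: 8

Derivation:
Line 1: ['make', 'island'] (min_width=11, slack=1)
Line 2: ['structure'] (min_width=9, slack=3)
Line 3: ['spoon', 'are'] (min_width=9, slack=3)
Line 4: ['blue'] (min_width=4, slack=8)
Line 5: ['waterfall'] (min_width=9, slack=3)
Line 6: ['magnetic'] (min_width=8, slack=4)
Line 7: ['banana', 'all'] (min_width=10, slack=2)
Line 8: ['big', 'walk'] (min_width=8, slack=4)
Total lines: 8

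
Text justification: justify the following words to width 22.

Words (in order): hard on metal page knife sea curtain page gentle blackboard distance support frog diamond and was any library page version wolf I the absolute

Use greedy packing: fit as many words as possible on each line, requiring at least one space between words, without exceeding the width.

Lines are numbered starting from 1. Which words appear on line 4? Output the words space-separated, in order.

Line 1: ['hard', 'on', 'metal', 'page'] (min_width=18, slack=4)
Line 2: ['knife', 'sea', 'curtain', 'page'] (min_width=22, slack=0)
Line 3: ['gentle', 'blackboard'] (min_width=17, slack=5)
Line 4: ['distance', 'support', 'frog'] (min_width=21, slack=1)
Line 5: ['diamond', 'and', 'was', 'any'] (min_width=19, slack=3)
Line 6: ['library', 'page', 'version'] (min_width=20, slack=2)
Line 7: ['wolf', 'I', 'the', 'absolute'] (min_width=19, slack=3)

Answer: distance support frog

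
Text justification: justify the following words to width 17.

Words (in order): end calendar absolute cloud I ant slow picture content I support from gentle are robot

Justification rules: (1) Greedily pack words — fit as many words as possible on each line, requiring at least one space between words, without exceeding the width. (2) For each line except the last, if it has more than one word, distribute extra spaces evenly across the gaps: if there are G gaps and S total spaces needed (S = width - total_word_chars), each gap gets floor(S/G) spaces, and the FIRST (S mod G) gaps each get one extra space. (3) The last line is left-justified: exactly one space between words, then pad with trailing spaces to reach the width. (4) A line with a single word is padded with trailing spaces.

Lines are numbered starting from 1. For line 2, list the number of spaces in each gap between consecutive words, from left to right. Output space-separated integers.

Answer: 2 1

Derivation:
Line 1: ['end', 'calendar'] (min_width=12, slack=5)
Line 2: ['absolute', 'cloud', 'I'] (min_width=16, slack=1)
Line 3: ['ant', 'slow', 'picture'] (min_width=16, slack=1)
Line 4: ['content', 'I', 'support'] (min_width=17, slack=0)
Line 5: ['from', 'gentle', 'are'] (min_width=15, slack=2)
Line 6: ['robot'] (min_width=5, slack=12)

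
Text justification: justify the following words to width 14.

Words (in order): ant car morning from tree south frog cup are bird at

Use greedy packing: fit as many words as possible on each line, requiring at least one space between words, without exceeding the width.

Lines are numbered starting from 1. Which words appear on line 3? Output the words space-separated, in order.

Answer: tree south

Derivation:
Line 1: ['ant', 'car'] (min_width=7, slack=7)
Line 2: ['morning', 'from'] (min_width=12, slack=2)
Line 3: ['tree', 'south'] (min_width=10, slack=4)
Line 4: ['frog', 'cup', 'are'] (min_width=12, slack=2)
Line 5: ['bird', 'at'] (min_width=7, slack=7)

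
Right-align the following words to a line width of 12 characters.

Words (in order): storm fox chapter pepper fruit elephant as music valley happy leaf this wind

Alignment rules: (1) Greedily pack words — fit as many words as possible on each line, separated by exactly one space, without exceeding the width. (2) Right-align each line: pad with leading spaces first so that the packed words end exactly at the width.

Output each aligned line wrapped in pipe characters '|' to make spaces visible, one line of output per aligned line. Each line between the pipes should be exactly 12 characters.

Line 1: ['storm', 'fox'] (min_width=9, slack=3)
Line 2: ['chapter'] (min_width=7, slack=5)
Line 3: ['pepper', 'fruit'] (min_width=12, slack=0)
Line 4: ['elephant', 'as'] (min_width=11, slack=1)
Line 5: ['music', 'valley'] (min_width=12, slack=0)
Line 6: ['happy', 'leaf'] (min_width=10, slack=2)
Line 7: ['this', 'wind'] (min_width=9, slack=3)

Answer: |   storm fox|
|     chapter|
|pepper fruit|
| elephant as|
|music valley|
|  happy leaf|
|   this wind|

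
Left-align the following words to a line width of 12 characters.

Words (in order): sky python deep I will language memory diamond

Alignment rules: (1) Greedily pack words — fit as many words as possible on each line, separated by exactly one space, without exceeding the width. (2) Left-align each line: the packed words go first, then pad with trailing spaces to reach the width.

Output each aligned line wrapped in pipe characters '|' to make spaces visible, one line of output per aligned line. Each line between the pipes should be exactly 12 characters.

Line 1: ['sky', 'python'] (min_width=10, slack=2)
Line 2: ['deep', 'I', 'will'] (min_width=11, slack=1)
Line 3: ['language'] (min_width=8, slack=4)
Line 4: ['memory'] (min_width=6, slack=6)
Line 5: ['diamond'] (min_width=7, slack=5)

Answer: |sky python  |
|deep I will |
|language    |
|memory      |
|diamond     |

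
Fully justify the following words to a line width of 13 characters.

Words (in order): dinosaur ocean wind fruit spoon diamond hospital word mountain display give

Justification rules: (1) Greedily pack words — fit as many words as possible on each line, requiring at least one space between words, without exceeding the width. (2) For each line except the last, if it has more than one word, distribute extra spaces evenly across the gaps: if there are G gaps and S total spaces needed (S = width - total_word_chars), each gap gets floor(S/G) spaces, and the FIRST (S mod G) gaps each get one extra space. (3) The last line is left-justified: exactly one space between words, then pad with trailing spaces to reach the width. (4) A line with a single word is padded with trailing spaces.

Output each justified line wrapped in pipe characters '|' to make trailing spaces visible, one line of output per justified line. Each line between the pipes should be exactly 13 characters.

Line 1: ['dinosaur'] (min_width=8, slack=5)
Line 2: ['ocean', 'wind'] (min_width=10, slack=3)
Line 3: ['fruit', 'spoon'] (min_width=11, slack=2)
Line 4: ['diamond'] (min_width=7, slack=6)
Line 5: ['hospital', 'word'] (min_width=13, slack=0)
Line 6: ['mountain'] (min_width=8, slack=5)
Line 7: ['display', 'give'] (min_width=12, slack=1)

Answer: |dinosaur     |
|ocean    wind|
|fruit   spoon|
|diamond      |
|hospital word|
|mountain     |
|display give |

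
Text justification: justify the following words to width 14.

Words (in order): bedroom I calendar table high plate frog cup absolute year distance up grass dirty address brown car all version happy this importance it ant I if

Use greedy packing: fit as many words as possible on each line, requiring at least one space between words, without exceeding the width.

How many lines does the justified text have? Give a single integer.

Line 1: ['bedroom', 'I'] (min_width=9, slack=5)
Line 2: ['calendar', 'table'] (min_width=14, slack=0)
Line 3: ['high', 'plate'] (min_width=10, slack=4)
Line 4: ['frog', 'cup'] (min_width=8, slack=6)
Line 5: ['absolute', 'year'] (min_width=13, slack=1)
Line 6: ['distance', 'up'] (min_width=11, slack=3)
Line 7: ['grass', 'dirty'] (min_width=11, slack=3)
Line 8: ['address', 'brown'] (min_width=13, slack=1)
Line 9: ['car', 'all'] (min_width=7, slack=7)
Line 10: ['version', 'happy'] (min_width=13, slack=1)
Line 11: ['this'] (min_width=4, slack=10)
Line 12: ['importance', 'it'] (min_width=13, slack=1)
Line 13: ['ant', 'I', 'if'] (min_width=8, slack=6)
Total lines: 13

Answer: 13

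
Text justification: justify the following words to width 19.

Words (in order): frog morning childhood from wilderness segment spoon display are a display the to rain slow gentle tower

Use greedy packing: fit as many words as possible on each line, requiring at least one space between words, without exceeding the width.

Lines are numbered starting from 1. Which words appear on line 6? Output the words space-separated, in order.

Answer: slow gentle tower

Derivation:
Line 1: ['frog', 'morning'] (min_width=12, slack=7)
Line 2: ['childhood', 'from'] (min_width=14, slack=5)
Line 3: ['wilderness', 'segment'] (min_width=18, slack=1)
Line 4: ['spoon', 'display', 'are', 'a'] (min_width=19, slack=0)
Line 5: ['display', 'the', 'to', 'rain'] (min_width=19, slack=0)
Line 6: ['slow', 'gentle', 'tower'] (min_width=17, slack=2)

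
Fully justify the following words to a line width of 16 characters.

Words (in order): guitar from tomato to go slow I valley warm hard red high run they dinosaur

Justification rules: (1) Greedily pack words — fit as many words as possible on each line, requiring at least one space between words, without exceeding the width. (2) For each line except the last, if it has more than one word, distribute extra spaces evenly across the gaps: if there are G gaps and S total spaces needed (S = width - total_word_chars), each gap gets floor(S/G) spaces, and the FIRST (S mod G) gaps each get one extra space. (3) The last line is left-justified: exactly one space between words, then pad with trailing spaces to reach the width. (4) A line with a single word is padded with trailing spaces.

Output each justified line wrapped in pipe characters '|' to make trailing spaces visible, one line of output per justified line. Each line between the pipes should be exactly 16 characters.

Answer: |guitar      from|
|tomato   to   go|
|slow   I  valley|
|warm   hard  red|
|high   run  they|
|dinosaur        |

Derivation:
Line 1: ['guitar', 'from'] (min_width=11, slack=5)
Line 2: ['tomato', 'to', 'go'] (min_width=12, slack=4)
Line 3: ['slow', 'I', 'valley'] (min_width=13, slack=3)
Line 4: ['warm', 'hard', 'red'] (min_width=13, slack=3)
Line 5: ['high', 'run', 'they'] (min_width=13, slack=3)
Line 6: ['dinosaur'] (min_width=8, slack=8)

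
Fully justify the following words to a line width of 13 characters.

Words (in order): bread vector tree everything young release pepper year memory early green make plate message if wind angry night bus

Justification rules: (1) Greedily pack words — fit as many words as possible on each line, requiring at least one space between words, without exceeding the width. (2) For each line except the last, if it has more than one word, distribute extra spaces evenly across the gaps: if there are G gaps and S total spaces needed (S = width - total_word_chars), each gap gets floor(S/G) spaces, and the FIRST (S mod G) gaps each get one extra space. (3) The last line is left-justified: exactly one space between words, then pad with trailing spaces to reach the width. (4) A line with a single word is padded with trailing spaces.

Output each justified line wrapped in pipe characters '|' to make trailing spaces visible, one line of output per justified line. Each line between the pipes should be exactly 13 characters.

Line 1: ['bread', 'vector'] (min_width=12, slack=1)
Line 2: ['tree'] (min_width=4, slack=9)
Line 3: ['everything'] (min_width=10, slack=3)
Line 4: ['young', 'release'] (min_width=13, slack=0)
Line 5: ['pepper', 'year'] (min_width=11, slack=2)
Line 6: ['memory', 'early'] (min_width=12, slack=1)
Line 7: ['green', 'make'] (min_width=10, slack=3)
Line 8: ['plate', 'message'] (min_width=13, slack=0)
Line 9: ['if', 'wind', 'angry'] (min_width=13, slack=0)
Line 10: ['night', 'bus'] (min_width=9, slack=4)

Answer: |bread  vector|
|tree         |
|everything   |
|young release|
|pepper   year|
|memory  early|
|green    make|
|plate message|
|if wind angry|
|night bus    |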